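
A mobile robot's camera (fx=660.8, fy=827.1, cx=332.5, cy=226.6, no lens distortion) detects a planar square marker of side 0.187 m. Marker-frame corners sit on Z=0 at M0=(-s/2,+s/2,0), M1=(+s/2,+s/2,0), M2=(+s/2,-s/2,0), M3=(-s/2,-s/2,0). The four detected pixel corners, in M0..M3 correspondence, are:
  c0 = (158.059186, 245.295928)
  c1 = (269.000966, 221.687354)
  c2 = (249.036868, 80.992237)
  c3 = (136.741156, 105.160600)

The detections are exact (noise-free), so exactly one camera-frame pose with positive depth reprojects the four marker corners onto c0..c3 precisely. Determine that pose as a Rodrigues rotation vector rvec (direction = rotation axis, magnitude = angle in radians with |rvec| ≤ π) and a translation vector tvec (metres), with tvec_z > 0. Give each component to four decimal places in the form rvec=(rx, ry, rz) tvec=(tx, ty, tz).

rvec=(0.0735, 0.0047, -0.1685) tvec=(-0.2131, -0.0828, 1.0891)

Intrinsics K: fx=660.8, fy=827.1, cx=332.5, cy=226.6
Marker side s = 0.187 m; corners in marker frame (Z=0):
  M0 = (-0.0935, +0.0935, 0)
  M1 = (+0.0935, +0.0935, 0)
  M2 = (+0.0935, -0.0935, 0)
  M3 = (-0.0935, -0.0935, 0)
Detected image corners:
  c0 = (158.059186, 245.295928) px
  c1 = (269.000966, 221.687354) px
  c2 = (249.036868, 80.992237) px
  c3 = (136.741156, 105.160600) px
Planar DLT: solve 8×8 A·h = b for H (H[2,2]=1):
  H  [+594.84313 +123.93947 +203.22189]
  H  [-129.36441 +761.77480 +163.73307]
  H  [-0.00997 +0.06671 +1.00000]
B = K⁻¹H; ‖b₁‖=0.918209, ‖b₂‖=0.918209; λ = 2/(‖b₁‖+‖b₂‖) = 1.089076, sign → tz>0 ⇒ λ=+1.089076
r₁ = λ·B[:,0] = (+0.98584,-0.16736,-0.01086); r₂ = λ·B[:,1] = (+0.16771,+0.98316,+0.07265)
r₃ = r₁×r₂ = (-0.00148,-0.07344,+0.99730); SVD([r₁ r₂ r₃]) → R = UVᵀ:
  R  [+0.98584 +0.16771 -0.00148]
  R  [-0.16736 +0.98316 -0.07344]
  R  [-0.01086 +0.07265 +0.99730]
t = (-0.21307, -0.08278, +1.08908) m
tr R = 2.966289; θ = arccos((tr R − 1)/2) = 0.183864 rad = 10.535°
axis k = ((R−Rᵀ)₃₂, (R−Rᵀ)₁₃, (R−Rᵀ)₂₁) / (2 sinθ) = (+0.399541, +0.025635, -0.916357)
rvec = θ·k = (+0.073461, +0.004713, -0.168485)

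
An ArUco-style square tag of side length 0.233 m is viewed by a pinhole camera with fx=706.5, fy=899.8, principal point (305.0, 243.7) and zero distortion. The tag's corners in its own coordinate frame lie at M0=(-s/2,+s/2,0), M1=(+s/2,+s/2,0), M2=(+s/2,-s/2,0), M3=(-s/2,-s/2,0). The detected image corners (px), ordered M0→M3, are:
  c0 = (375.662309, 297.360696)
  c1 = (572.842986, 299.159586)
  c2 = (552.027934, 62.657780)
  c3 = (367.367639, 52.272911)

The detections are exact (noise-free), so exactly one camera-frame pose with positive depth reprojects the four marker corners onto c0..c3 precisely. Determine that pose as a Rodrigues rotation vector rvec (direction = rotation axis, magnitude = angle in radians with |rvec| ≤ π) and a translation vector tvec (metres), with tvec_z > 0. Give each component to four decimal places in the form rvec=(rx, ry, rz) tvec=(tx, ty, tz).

Intrinsics K: fx=706.5, fy=899.8, cx=305.0, cy=243.7
Marker side s = 0.233 m; corners in marker frame (Z=0):
  M0 = (-0.1165, +0.1165, 0)
  M1 = (+0.1165, +0.1165, 0)
  M2 = (+0.1165, -0.1165, 0)
  M3 = (-0.1165, -0.1165, 0)
Detected image corners:
  c0 = (375.662309, 297.360696) px
  c1 = (572.842986, 299.159586) px
  c2 = (552.027934, 62.657780) px
  c3 = (367.367639, 52.272911) px
Planar DLT: solve 8×8 A·h = b for H (H[2,2]=1):
  H  [+893.41450 -74.17557 +468.51076]
  H  [+55.31631 +980.87346 +173.80033]
  H  [+0.16046 -0.29369 +1.00000]
B = K⁻¹H; ‖b₁‖=1.206148, ‖b₂‖=1.206148; λ = 2/(‖b₁‖+‖b₂‖) = 0.829085, sign → tz>0 ⇒ λ=+0.829085
r₁ = λ·B[:,0] = (+0.99100,+0.01494,+0.13304); r₂ = λ·B[:,1] = (+0.01807,+0.96973,-0.24349)
r₃ = r₁×r₂ = (-0.13265,+0.24370,+0.96074); SVD([r₁ r₂ r₃]) → R = UVᵀ:
  R  [+0.99100 +0.01807 -0.13265]
  R  [+0.01494 +0.96973 +0.24370]
  R  [+0.13304 -0.24349 +0.96074]
t = (+0.19188, -0.06441, +0.82909) m
tr R = 2.921468; θ = arccos((tr R − 1)/2) = 0.281161 rad = 16.109°
axis k = ((R−Rᵀ)₃₂, (R−Rᵀ)₁₃, (R−Rᵀ)₂₁) / (2 sinθ) = (-0.877925, -0.478765, -0.005647)
rvec = θ·k = (-0.246838, -0.134610, -0.001588)

rvec=(-0.2468, -0.1346, -0.0016) tvec=(0.1919, -0.0644, 0.8291)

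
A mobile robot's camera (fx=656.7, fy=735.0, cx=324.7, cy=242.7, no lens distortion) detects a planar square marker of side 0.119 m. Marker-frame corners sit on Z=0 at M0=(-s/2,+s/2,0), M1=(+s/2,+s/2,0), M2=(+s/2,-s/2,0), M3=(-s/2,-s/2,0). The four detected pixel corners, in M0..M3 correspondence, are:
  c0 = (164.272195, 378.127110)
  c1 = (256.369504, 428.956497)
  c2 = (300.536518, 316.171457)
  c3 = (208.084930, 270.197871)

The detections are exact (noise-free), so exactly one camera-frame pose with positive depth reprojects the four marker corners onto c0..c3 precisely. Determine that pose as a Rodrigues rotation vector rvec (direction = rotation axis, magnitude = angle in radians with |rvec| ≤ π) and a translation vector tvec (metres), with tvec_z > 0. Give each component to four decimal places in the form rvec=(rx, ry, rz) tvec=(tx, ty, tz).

rvec=(-0.1345, 0.2143, 0.4011) tvec=(-0.1039, 0.1046, 0.7332)

Intrinsics K: fx=656.7, fy=735.0, cx=324.7, cy=242.7
Marker side s = 0.119 m; corners in marker frame (Z=0):
  M0 = (-0.0595, +0.0595, 0)
  M1 = (+0.0595, +0.0595, 0)
  M2 = (+0.0595, -0.0595, 0)
  M3 = (-0.0595, -0.0595, 0)
Detected image corners:
  c0 = (164.272195, 378.127110) px
  c1 = (256.369504, 428.956497) px
  c2 = (300.536518, 316.171457) px
  c3 = (208.084930, 270.197871) px
Planar DLT: solve 8×8 A·h = b for H (H[2,2]=1):
  H  [+701.66205 -397.30470 +231.60003]
  H  [+295.97961 +885.49361 +347.51499]
  H  [-0.31752 -0.11911 +1.00000]
B = K⁻¹H; ‖b₁‖=1.363878, ‖b₂‖=1.363878; λ = 2/(‖b₁‖+‖b₂‖) = 0.733203, sign → tz>0 ⇒ λ=+0.733203
r₁ = λ·B[:,0] = (+0.89851,+0.37213,-0.23280); r₂ = λ·B[:,1] = (-0.40041,+0.91217,-0.08733)
r₃ = r₁×r₂ = (+0.17986,+0.17168,+0.96859); SVD([r₁ r₂ r₃]) → R = UVᵀ:
  R  [+0.89851 -0.40041 +0.17986]
  R  [+0.37213 +0.91217 +0.17168]
  R  [-0.23280 -0.08733 +0.96859]
t = (-0.10395, +0.10456, +0.73320) m
tr R = 2.779271; θ = arccos((tr R − 1)/2) = 0.474250 rad = 27.173°
axis k = ((R−Rᵀ)₃₂, (R−Rᵀ)₁₃, (R−Rᵀ)₂₁) / (2 sinθ) = (-0.283586, +0.451816, +0.845838)
rvec = θ·k = (-0.134490, +0.214273, +0.401138)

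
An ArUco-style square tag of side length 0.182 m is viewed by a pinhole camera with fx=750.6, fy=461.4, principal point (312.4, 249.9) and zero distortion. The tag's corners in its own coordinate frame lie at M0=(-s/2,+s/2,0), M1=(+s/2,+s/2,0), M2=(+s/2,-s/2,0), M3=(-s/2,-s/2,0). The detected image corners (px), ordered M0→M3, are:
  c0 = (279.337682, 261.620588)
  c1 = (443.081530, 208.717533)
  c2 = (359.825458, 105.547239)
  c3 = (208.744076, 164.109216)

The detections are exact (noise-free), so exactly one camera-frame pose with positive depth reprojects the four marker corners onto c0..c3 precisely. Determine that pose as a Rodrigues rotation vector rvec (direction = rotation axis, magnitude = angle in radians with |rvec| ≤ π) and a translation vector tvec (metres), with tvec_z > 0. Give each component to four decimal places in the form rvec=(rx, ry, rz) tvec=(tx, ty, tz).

rvec=(-0.0937, 0.3604, -0.4501) tvec=(0.0063, -0.1029, 0.7320)

Intrinsics K: fx=750.6, fy=461.4, cx=312.4, cy=249.9
Marker side s = 0.182 m; corners in marker frame (Z=0):
  M0 = (-0.0910, +0.0910, 0)
  M1 = (+0.0910, +0.0910, 0)
  M2 = (+0.0910, -0.0910, 0)
  M3 = (-0.0910, -0.0910, 0)
Detected image corners:
  c0 = (279.337682, 261.620588) px
  c1 = (443.081530, 208.717533) px
  c2 = (359.825458, 105.547239) px
  c3 = (208.744076, 164.109216) px
Planar DLT: solve 8×8 A·h = b for H (H[2,2]=1):
  H  [+723.20368 +347.52505 +318.81881]
  H  [-387.35413 +508.42829 +185.06297]
  H  [-0.43680 -0.22853 +1.00000]
B = K⁻¹H; ‖b₁‖=1.366033, ‖b₂‖=1.366033; λ = 2/(‖b₁‖+‖b₂‖) = 0.732047, sign → tz>0 ⇒ λ=+0.732047
r₁ = λ·B[:,0] = (+0.83841,-0.44138,-0.31976); r₂ = λ·B[:,1] = (+0.40856,+0.89727,-0.16729)
r₃ = r₁×r₂ = (+0.36075,+0.00962,+0.93261); SVD([r₁ r₂ r₃]) → R = UVᵀ:
  R  [+0.83841 +0.40856 +0.36075]
  R  [-0.44138 +0.89727 +0.00962]
  R  [-0.31976 -0.16729 +0.93261]
t = (+0.00626, -0.10287, +0.73205) m
tr R = 2.668294; θ = arccos((tr R − 1)/2) = 0.584212 rad = 33.473°
axis k = ((R−Rᵀ)₃₂, (R−Rᵀ)₁₃, (R−Rᵀ)₂₁) / (2 sinθ) = (-0.160377, +0.616917, -0.770514)
rvec = θ·k = (-0.093694, +0.360411, -0.450144)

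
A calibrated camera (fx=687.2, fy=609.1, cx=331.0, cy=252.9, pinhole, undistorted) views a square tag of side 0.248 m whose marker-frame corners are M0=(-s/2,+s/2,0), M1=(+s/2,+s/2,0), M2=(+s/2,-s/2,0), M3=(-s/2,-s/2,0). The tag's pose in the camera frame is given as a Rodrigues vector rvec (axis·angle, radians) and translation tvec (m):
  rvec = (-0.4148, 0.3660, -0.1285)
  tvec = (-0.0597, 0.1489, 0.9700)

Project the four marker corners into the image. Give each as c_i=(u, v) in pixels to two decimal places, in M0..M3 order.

Intrinsics K: fx=687.2, fy=609.1, cx=331.0, cy=252.9
Marker side s = 0.248 m; corners in marker frame (Z=0):
  M0 = (-0.1240, +0.1240, 0)
  M1 = (+0.1240, +0.1240, 0)
  M2 = (+0.1240, -0.1240, 0)
  M3 = (-0.1240, -0.1240, 0)
rvec = (-0.4148, 0.3660, -0.1285), |rvec| = θ = 0.56791 rad = 32.539°
Rodrigues: sinθ=0.53788, 1−cosθ=0.15698; R = I + sinθ·[k]× + (1−cosθ)·[k]×²:
    [+0.92677 +0.04781 +0.37258]
    [-0.19559 +0.90822 +0.36997]
    [-0.32070 -0.41575 +0.85106]
t = (-0.0597, 0.1489, 0.9700) m
M0: Pc = R·M0+t = (-0.16869, +0.28577, +0.95821); u = 687.2·(-0.16869)/0.95821 + 331.0 = 210.0208, v = 609.1·(+0.28577)/0.95821 + 252.9 = 434.5550
M1: Pc = R·M1+t = (+0.06115, +0.23727, +0.87868); u = 687.2·(+0.06115)/0.87868 + 331.0 = 378.8226, v = 609.1·(+0.23727)/0.87868 + 252.9 = 417.3724
M2: Pc = R·M2+t = (+0.04929, +0.01203, +0.98179); u = 687.2·(+0.04929)/0.98179 + 331.0 = 365.5006, v = 609.1·(+0.01203)/0.98179 + 252.9 = 260.3615
M3: Pc = R·M3+t = (-0.18055, +0.06053, +1.06132); u = 687.2·(-0.18055)/1.06132 + 331.0 = 214.0960, v = 609.1·(+0.06053)/1.06132 + 252.9 = 287.6410

c0=(210.02, 434.56) c1=(378.82, 417.37) c2=(365.50, 260.36) c3=(214.10, 287.64)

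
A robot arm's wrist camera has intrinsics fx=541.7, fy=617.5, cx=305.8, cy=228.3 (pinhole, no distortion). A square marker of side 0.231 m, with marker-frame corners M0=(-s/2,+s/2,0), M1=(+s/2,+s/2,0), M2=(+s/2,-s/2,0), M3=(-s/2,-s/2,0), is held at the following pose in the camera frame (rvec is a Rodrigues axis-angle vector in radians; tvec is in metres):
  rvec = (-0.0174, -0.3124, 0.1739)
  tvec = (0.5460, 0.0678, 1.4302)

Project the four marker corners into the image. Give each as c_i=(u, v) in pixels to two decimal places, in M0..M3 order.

Intrinsics K: fx=541.7, fy=617.5, cx=305.8, cy=228.3
Marker side s = 0.231 m; corners in marker frame (Z=0):
  M0 = (-0.1155, +0.1155, 0)
  M1 = (+0.1155, +0.1155, 0)
  M2 = (+0.1155, -0.1155, 0)
  M3 = (-0.1155, -0.1155, 0)
rvec = (-0.0174, -0.3124, 0.1739), |rvec| = θ = 0.35796 rad = 20.510°
Rodrigues: sinθ=0.35037, 1−cosθ=0.06339; R = I + sinθ·[k]× + (1−cosθ)·[k]×²:
    [+0.93676 -0.16752 -0.30727]
    [+0.17290 +0.98489 -0.00984]
    [+0.30427 -0.04391 +0.95157]
t = (0.5460, 0.0678, 1.4302) m
M0: Pc = R·M0+t = (+0.41846, +0.16159, +1.38999); u = 541.7·(+0.41846)/1.38999 + 305.8 = 468.8789, v = 617.5·(+0.16159)/1.38999 + 228.3 = 300.0840
M1: Pc = R·M1+t = (+0.63485, +0.20152, +1.46027); u = 541.7·(+0.63485)/1.46027 + 305.8 = 541.3018, v = 617.5·(+0.20152)/1.46027 + 228.3 = 313.5180
M2: Pc = R·M2+t = (+0.67354, -0.02599, +1.47041); u = 541.7·(+0.67354)/1.47041 + 305.8 = 553.9335, v = 617.5·(-0.02599)/1.47041 + 228.3 = 217.3876
M3: Pc = R·M3+t = (+0.45715, -0.06592, +1.40013); u = 541.7·(+0.45715)/1.40013 + 305.8 = 482.6693, v = 617.5·(-0.06592)/1.40013 + 228.3 = 199.2252

c0=(468.88, 300.08) c1=(541.30, 313.52) c2=(553.93, 217.39) c3=(482.67, 199.23)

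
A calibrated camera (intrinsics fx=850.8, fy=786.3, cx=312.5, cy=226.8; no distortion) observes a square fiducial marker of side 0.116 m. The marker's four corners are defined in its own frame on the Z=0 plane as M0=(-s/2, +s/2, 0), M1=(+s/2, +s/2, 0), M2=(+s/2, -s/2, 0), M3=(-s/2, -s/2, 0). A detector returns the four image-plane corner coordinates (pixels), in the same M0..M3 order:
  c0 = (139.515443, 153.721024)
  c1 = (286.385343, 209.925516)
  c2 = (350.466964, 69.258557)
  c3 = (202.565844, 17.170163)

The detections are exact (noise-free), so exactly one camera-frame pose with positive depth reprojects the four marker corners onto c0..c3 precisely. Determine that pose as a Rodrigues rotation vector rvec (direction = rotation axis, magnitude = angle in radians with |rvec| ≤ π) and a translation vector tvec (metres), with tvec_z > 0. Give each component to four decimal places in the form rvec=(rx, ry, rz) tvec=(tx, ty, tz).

Intrinsics K: fx=850.8, fy=786.3, cx=312.5, cy=226.8
Marker side s = 0.116 m; corners in marker frame (Z=0):
  M0 = (-0.0580, +0.0580, 0)
  M1 = (+0.0580, +0.0580, 0)
  M2 = (+0.0580, -0.0580, 0)
  M3 = (-0.0580, -0.0580, 0)
Detected image corners:
  c0 = (139.515443, 153.721024) px
  c1 = (286.385343, 209.925516) px
  c2 = (350.466964, 69.258557) px
  c3 = (202.565844, 17.170163) px
Planar DLT: solve 8×8 A·h = b for H (H[2,2]=1):
  H  [+1212.02304 -558.41289 +243.78982]
  H  [+439.81531 +1189.83452 +111.97081]
  H  [-0.23925 -0.04287 +1.00000]
B = K⁻¹H; ‖b₁‖=1.655164, ‖b₂‖=1.655164; λ = 2/(‖b₁‖+‖b₂‖) = 0.604170, sign → tz>0 ⇒ λ=+0.604170
r₁ = λ·B[:,0] = (+0.91377,+0.37963,-0.14455); r₂ = λ·B[:,1] = (-0.38703,+0.92170,-0.02590)
r₃ = r₁×r₂ = (+0.12340,+0.07961,+0.98916); SVD([r₁ r₂ r₃]) → R = UVᵀ:
  R  [+0.91377 -0.38703 +0.12340]
  R  [+0.37963 +0.92170 +0.07961]
  R  [-0.14455 -0.02590 +0.98916]
t = (-0.04879, -0.08823, +0.60417) m
tr R = 2.824638; θ = arccos((tr R − 1)/2) = 0.421885 rad = 24.172°
axis k = ((R−Rᵀ)₃₂, (R−Rᵀ)₁₃, (R−Rᵀ)₂₁) / (2 sinθ) = (-0.128837, +0.327178, +0.936139)
rvec = θ·k = (-0.054354, +0.138032, +0.394943)

rvec=(-0.0544, 0.1380, 0.3949) tvec=(-0.0488, -0.0882, 0.6042)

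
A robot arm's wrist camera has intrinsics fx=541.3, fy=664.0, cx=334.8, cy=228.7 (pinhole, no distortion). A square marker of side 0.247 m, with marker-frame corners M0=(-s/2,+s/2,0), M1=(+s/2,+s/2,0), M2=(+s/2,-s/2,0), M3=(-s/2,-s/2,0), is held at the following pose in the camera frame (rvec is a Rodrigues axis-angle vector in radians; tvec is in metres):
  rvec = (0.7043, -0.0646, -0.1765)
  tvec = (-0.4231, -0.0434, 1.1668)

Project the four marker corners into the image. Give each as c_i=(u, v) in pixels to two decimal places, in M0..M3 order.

c0=(105.92, 266.81) c1=(211.31, 242.74) c2=(175.93, 131.92) c3=(54.99, 159.56)

Intrinsics K: fx=541.3, fy=664.0, cx=334.8, cy=228.7
Marker side s = 0.247 m; corners in marker frame (Z=0):
  M0 = (-0.1235, +0.1235, 0)
  M1 = (+0.1235, +0.1235, 0)
  M2 = (+0.1235, -0.1235, 0)
  M3 = (-0.1235, -0.1235, 0)
rvec = (0.7043, -0.0646, -0.1765), |rvec| = θ = 0.72895 rad = 41.766°
Rodrigues: sinθ=0.66608, 1−cosθ=0.25412; R = I + sinθ·[k]× + (1−cosθ)·[k]×²:
    [+0.98311 +0.13952 -0.11848]
    [-0.18304 +0.74787 -0.63811]
    [-0.00042 +0.64902 +0.76077]
t = (-0.4231, -0.0434, 1.1668) m
M0: Pc = R·M0+t = (-0.52728, +0.07157, +1.24701); u = 541.3·(-0.52728)/1.24701 + 334.8 = 105.9171, v = 664.0·(+0.07157)/1.24701 + 228.7 = 266.8079
M1: Pc = R·M1+t = (-0.28446, +0.02636, +1.24690); u = 541.3·(-0.28446)/1.24690 + 334.8 = 211.3132, v = 664.0·(+0.02636)/1.24690 + 228.7 = 242.7356
M2: Pc = R·M2+t = (-0.31892, -0.15837, +1.08659); u = 541.3·(-0.31892)/1.08659 + 334.8 = 175.9276, v = 664.0·(-0.15837)/1.08659 + 228.7 = 131.9243
M3: Pc = R·M3+t = (-0.56174, -0.11316, +1.08670); u = 541.3·(-0.56174)/1.08670 + 334.8 = 54.9872, v = 664.0·(-0.11316)/1.08670 + 228.7 = 159.5583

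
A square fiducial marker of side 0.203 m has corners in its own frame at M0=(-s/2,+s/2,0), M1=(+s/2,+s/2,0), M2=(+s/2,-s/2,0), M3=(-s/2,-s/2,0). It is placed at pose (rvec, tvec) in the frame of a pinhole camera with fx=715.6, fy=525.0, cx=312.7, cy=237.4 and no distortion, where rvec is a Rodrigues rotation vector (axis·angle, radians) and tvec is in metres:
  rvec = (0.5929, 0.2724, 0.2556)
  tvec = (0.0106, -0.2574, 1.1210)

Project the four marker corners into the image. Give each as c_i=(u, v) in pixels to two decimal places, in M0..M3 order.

c0=(252.89, 146.26) c1=(367.71, 172.11) c2=(395.84, 83.12) c3=(267.59, 57.43)

Intrinsics K: fx=715.6, fy=525.0, cx=312.7, cy=237.4
Marker side s = 0.203 m; corners in marker frame (Z=0):
  M0 = (-0.1015, +0.1015, 0)
  M1 = (+0.1015, +0.1015, 0)
  M2 = (+0.1015, -0.1015, 0)
  M3 = (-0.1015, -0.1015, 0)
rvec = (0.5929, 0.2724, 0.2556), |rvec| = θ = 0.70076 rad = 40.151°
Rodrigues: sinθ=0.64480, 1−cosθ=0.23565; R = I + sinθ·[k]× + (1−cosθ)·[k]×²:
    [+0.93304 -0.15769 +0.32337]
    [+0.31269 +0.79996 -0.51214]
    [-0.17792 +0.57896 +0.79570]
t = (0.0106, -0.2574, 1.1210) m
M0: Pc = R·M0+t = (-0.10011, -0.20794, +1.19782); u = 715.6·(-0.10011)/1.19782 + 312.7 = 252.8933, v = 525.0·(-0.20794)/1.19782 + 237.4 = 146.2601
M1: Pc = R·M1+t = (+0.08930, -0.14447, +1.16171); u = 715.6·(+0.08930)/1.16171 + 312.7 = 367.7071, v = 525.0·(-0.14447)/1.16171 + 237.4 = 172.1127
M2: Pc = R·M2+t = (+0.12131, -0.30686, +1.04418); u = 715.6·(+0.12131)/1.04418 + 312.7 = 395.8361, v = 525.0·(-0.30686)/1.04418 + 237.4 = 83.1153
M3: Pc = R·M3+t = (-0.06810, -0.37033, +1.08029); u = 715.6·(-0.06810)/1.08029 + 312.7 = 267.5907, v = 525.0·(-0.37033)/1.08029 + 237.4 = 57.4256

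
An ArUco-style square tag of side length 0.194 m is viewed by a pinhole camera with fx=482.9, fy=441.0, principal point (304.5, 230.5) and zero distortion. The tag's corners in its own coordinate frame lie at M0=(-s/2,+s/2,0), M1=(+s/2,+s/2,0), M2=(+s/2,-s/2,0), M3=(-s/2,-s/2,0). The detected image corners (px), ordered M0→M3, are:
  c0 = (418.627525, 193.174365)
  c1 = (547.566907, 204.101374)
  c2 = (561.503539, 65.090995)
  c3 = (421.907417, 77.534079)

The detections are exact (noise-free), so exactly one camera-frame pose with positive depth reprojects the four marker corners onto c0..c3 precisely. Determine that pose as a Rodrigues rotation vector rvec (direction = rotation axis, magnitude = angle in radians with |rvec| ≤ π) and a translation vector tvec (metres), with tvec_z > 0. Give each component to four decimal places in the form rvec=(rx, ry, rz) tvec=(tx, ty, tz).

rvec=(0.2445, 0.7317, 0.0594) tvec=(0.2533, -0.1466, 0.6927)

Intrinsics K: fx=482.9, fy=441.0, cx=304.5, cy=230.5
Marker side s = 0.194 m; corners in marker frame (Z=0):
  M0 = (-0.0970, +0.0970, 0)
  M1 = (+0.0970, +0.0970, 0)
  M2 = (+0.0970, -0.0970, 0)
  M3 = (-0.0970, -0.0970, 0)
Detected image corners:
  c0 = (418.627525, 193.174365) px
  c1 = (547.566907, 204.101374) px
  c2 = (561.503539, 65.090995) px
  c3 = (421.907417, 77.534079) px
Planar DLT: solve 8×8 A·h = b for H (H[2,2]=1):
  H  [+231.04695 +128.04844 +481.10824]
  H  [-129.29266 +697.85230 +137.16258]
  H  [-0.94404 +0.34860 +1.00000]
B = K⁻¹H; ‖b₁‖=1.443682, ‖b₂‖=1.443682; λ = 2/(‖b₁‖+‖b₂‖) = 0.692673, sign → tz>0 ⇒ λ=+0.692673
r₁ = λ·B[:,0] = (+0.74375,+0.13871,-0.65391); r₂ = λ·B[:,1] = (+0.03142,+0.96990,+0.24146)
r₃ = r₁×r₂ = (+0.66772,-0.20013,+0.71700); SVD([r₁ r₂ r₃]) → R = UVᵀ:
  R  [+0.74375 +0.03142 +0.66772]
  R  [+0.13871 +0.96990 -0.20013]
  R  [-0.65391 +0.24146 +0.71700]
t = (+0.25333, -0.14660, +0.69267) m
tr R = 2.430655; θ = arccos((tr R − 1)/2) = 0.773704 rad = 44.330°
axis k = ((R−Rᵀ)₃₂, (R−Rᵀ)₁₃, (R−Rᵀ)₂₁) / (2 sinθ) = (+0.315970, +0.945658, +0.076768)
rvec = θ·k = (+0.244467, +0.731660, +0.059396)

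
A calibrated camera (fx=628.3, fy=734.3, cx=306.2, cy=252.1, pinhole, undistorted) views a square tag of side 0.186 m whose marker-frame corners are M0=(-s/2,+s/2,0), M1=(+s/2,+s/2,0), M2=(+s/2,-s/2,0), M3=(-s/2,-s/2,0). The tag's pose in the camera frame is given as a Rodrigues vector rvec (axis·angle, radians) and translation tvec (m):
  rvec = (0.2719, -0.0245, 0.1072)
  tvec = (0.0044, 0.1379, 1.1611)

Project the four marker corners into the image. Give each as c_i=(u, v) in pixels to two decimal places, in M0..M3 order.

c0=(254.03, 387.14) c1=(352.00, 398.08) c2=(365.16, 289.70) c3=(262.99, 277.59)

Intrinsics K: fx=628.3, fy=734.3, cx=306.2, cy=252.1
Marker side s = 0.186 m; corners in marker frame (Z=0):
  M0 = (-0.0930, +0.0930, 0)
  M1 = (+0.0930, +0.0930, 0)
  M2 = (+0.0930, -0.0930, 0)
  M3 = (-0.0930, -0.0930, 0)
rvec = (0.2719, -0.0245, 0.1072), |rvec| = θ = 0.29329 rad = 16.805°
Rodrigues: sinθ=0.28911, 1−cosθ=0.04270; R = I + sinθ·[k]× + (1−cosθ)·[k]×²:
    [+0.99400 -0.10898 -0.00968]
    [+0.10236 +0.95759 -0.26932]
    [+0.03862 +0.26671 +0.96300]
t = (0.0044, 0.1379, 1.1611) m
M0: Pc = R·M0+t = (-0.09818, +0.21744, +1.18231); u = 628.3·(-0.09818)/1.18231 + 306.2 = 254.0274, v = 734.3·(+0.21744)/1.18231 + 252.1 = 387.1435
M1: Pc = R·M1+t = (+0.08671, +0.23648, +1.18950); u = 628.3·(+0.08671)/1.18950 + 306.2 = 351.9992, v = 734.3·(+0.23648)/1.18950 + 252.1 = 398.0814
M2: Pc = R·M2+t = (+0.10698, +0.05836, +1.13989); u = 628.3·(+0.10698)/1.13989 + 306.2 = 365.1649, v = 734.3·(+0.05836)/1.13989 + 252.1 = 289.6969
M3: Pc = R·M3+t = (-0.07791, +0.03932, +1.13270); u = 628.3·(-0.07791)/1.13270 + 306.2 = 262.9858, v = 734.3·(+0.03932)/1.13270 + 252.1 = 277.5926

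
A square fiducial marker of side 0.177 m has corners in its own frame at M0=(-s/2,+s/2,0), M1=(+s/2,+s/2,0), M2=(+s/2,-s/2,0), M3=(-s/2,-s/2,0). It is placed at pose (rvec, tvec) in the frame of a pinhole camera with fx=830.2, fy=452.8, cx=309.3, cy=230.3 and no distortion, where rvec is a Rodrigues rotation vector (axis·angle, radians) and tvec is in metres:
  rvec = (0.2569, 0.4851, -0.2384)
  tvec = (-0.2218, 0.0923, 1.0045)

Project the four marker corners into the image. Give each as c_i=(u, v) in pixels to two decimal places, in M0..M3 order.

Intrinsics K: fx=830.2, fy=452.8, cx=309.3, cy=230.3
Marker side s = 0.177 m; corners in marker frame (Z=0):
  M0 = (-0.0885, +0.0885, 0)
  M1 = (+0.0885, +0.0885, 0)
  M2 = (+0.0885, -0.0885, 0)
  M3 = (-0.0885, -0.0885, 0)
rvec = (0.2569, 0.4851, -0.2384), |rvec| = θ = 0.59846 rad = 34.289°
Rodrigues: sinθ=0.56337, 1−cosθ=0.17380; R = I + sinθ·[k]× + (1−cosθ)·[k]×²:
    [+0.85823 +0.28490 +0.42694]
    [-0.16395 +0.94040 -0.29796]
    [-0.48638 +0.18572 +0.85378]
t = (-0.2218, 0.0923, 1.0045) m
M0: Pc = R·M0+t = (-0.27254, +0.19003, +1.06398); u = 830.2·(-0.27254)/1.06398 + 309.3 = 96.6431, v = 452.8·(+0.19003)/1.06398 + 230.3 = 311.1733
M1: Pc = R·M1+t = (-0.12063, +0.16102, +0.97789); u = 830.2·(-0.12063)/0.97789 + 309.3 = 206.8859, v = 452.8·(+0.16102)/0.97789 + 230.3 = 304.8561
M2: Pc = R·M2+t = (-0.17106, -0.00543, +0.94502); u = 830.2·(-0.17106)/0.94502 + 309.3 = 159.0238, v = 452.8·(-0.00543)/0.94502 + 230.3 = 227.6961
M3: Pc = R·M3+t = (-0.32297, +0.02358, +1.03111); u = 830.2·(-0.32297)/1.03111 + 309.3 = 49.2624, v = 452.8·(+0.02358)/1.03111 + 230.3 = 240.6569

c0=(96.64, 311.17) c1=(206.89, 304.86) c2=(159.02, 227.70) c3=(49.26, 240.66)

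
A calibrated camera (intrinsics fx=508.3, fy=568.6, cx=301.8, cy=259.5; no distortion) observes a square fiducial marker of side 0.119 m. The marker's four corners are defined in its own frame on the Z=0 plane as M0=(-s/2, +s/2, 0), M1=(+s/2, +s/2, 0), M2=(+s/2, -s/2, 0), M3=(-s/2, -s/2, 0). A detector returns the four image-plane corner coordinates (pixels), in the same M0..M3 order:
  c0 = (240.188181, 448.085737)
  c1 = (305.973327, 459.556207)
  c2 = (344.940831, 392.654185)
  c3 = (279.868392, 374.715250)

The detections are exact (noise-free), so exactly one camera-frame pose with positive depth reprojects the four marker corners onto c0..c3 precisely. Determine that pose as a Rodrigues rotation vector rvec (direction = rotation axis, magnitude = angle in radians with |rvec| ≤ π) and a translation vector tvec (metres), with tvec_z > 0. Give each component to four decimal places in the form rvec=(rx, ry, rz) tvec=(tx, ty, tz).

rvec=(0.3854, -0.4895, 0.4385) tvec=(-0.0118, 0.2094, 0.7429)

Intrinsics K: fx=508.3, fy=568.6, cx=301.8, cy=259.5
Marker side s = 0.119 m; corners in marker frame (Z=0):
  M0 = (-0.0595, +0.0595, 0)
  M1 = (+0.0595, +0.0595, 0)
  M2 = (+0.0595, -0.0595, 0)
  M3 = (-0.0595, -0.0595, 0)
Detected image corners:
  c0 = (240.188181, 448.085737) px
  c1 = (305.973327, 459.556207) px
  c2 = (344.940831, 392.654185) px
  c3 = (279.868392, 374.715250) px
Planar DLT: solve 8×8 A·h = b for H (H[2,2]=1):
  H  [+756.36161 -233.02512 +293.72677]
  H  [+418.39095 +727.42472 +419.75493]
  H  [+0.70533 +0.33238 +1.00000]
B = K⁻¹H; ‖b₁‖=1.346139, ‖b₂‖=1.346139; λ = 2/(‖b₁‖+‖b₂‖) = 0.742865, sign → tz>0 ⇒ λ=+0.742865
r₁ = λ·B[:,0] = (+0.79430,+0.30749,+0.52397); r₂ = λ·B[:,1] = (-0.48716,+0.83768,+0.24691)
r₃ = r₁×r₂ = (-0.36299,-0.45138,+0.81516); SVD([r₁ r₂ r₃]) → R = UVᵀ:
  R  [+0.79430 -0.48716 -0.36299]
  R  [+0.30749 +0.83768 -0.45138]
  R  [+0.52397 +0.24691 +0.81516]
t = (-0.01180, +0.20937, +0.74287) m
tr R = 2.447142; θ = arccos((tr R − 1)/2) = 0.761835 rad = 43.650°
axis k = ((R−Rᵀ)₃₂, (R−Rᵀ)₁₃, (R−Rᵀ)₂₁) / (2 sinθ) = (+0.505826, -0.642490, +0.575627)
rvec = θ·k = (+0.385356, -0.489471, +0.438532)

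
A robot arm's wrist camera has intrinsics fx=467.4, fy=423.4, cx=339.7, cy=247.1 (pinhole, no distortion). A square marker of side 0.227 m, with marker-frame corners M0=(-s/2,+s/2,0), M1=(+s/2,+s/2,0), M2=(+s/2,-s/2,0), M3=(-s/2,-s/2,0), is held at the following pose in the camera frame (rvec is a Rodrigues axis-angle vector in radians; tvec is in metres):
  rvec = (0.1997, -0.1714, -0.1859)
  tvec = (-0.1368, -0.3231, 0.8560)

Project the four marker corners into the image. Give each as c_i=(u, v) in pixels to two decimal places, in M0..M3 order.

Intrinsics K: fx=467.4, fy=423.4, cx=339.7, cy=247.1
Marker side s = 0.227 m; corners in marker frame (Z=0):
  M0 = (-0.1135, +0.1135, 0)
  M1 = (+0.1135, +0.1135, 0)
  M2 = (+0.1135, -0.1135, 0)
  M3 = (-0.1135, -0.1135, 0)
rvec = (0.1997, -0.1714, -0.1859), |rvec| = θ = 0.32221 rad = 18.461°
Rodrigues: sinθ=0.31666, 1−cosθ=0.05146; R = I + sinθ·[k]× + (1−cosθ)·[k]×²:
    [+0.96831 +0.16573 -0.18685]
    [-0.19967 +0.96310 -0.18047]
    [+0.15005 +0.21206 +0.96567]
t = (-0.1368, -0.3231, 0.8560) m
M0: Pc = R·M0+t = (-0.22789, -0.19113, +0.86304); u = 467.4·(-0.22789)/0.86304 + 339.7 = 216.2793, v = 423.4·(-0.19113)/0.86304 + 247.1 = 153.3351
M1: Pc = R·M1+t = (-0.00809, -0.23645, +0.89710); u = 467.4·(-0.00809)/0.89710 + 339.7 = 335.4869, v = 423.4·(-0.23645)/0.89710 + 247.1 = 135.5036
M2: Pc = R·M2+t = (-0.04571, -0.45507, +0.84896); u = 467.4·(-0.04571)/0.84896 + 339.7 = 314.5353, v = 423.4·(-0.45507)/0.84896 + 247.1 = 20.1423
M3: Pc = R·M3+t = (-0.26551, -0.40975, +0.81490); u = 467.4·(-0.26551)/0.81490 + 339.7 = 187.4103, v = 423.4·(-0.40975)/0.81490 + 247.1 = 34.2054

c0=(216.28, 153.34) c1=(335.49, 135.50) c2=(314.54, 20.14) c3=(187.41, 34.21)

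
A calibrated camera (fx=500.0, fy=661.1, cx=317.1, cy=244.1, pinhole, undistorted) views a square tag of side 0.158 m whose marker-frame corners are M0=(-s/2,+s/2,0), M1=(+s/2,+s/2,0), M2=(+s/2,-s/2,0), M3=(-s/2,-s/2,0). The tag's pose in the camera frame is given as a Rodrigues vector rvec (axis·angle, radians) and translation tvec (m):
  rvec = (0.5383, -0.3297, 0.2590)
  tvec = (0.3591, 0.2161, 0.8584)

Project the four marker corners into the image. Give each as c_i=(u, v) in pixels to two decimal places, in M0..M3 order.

c0=(468.02, 449.96) c1=(536.71, 454.28) c2=(585.43, 370.48) c3=(514.10, 359.56)

Intrinsics K: fx=500.0, fy=661.1, cx=317.1, cy=244.1
Marker side s = 0.158 m; corners in marker frame (Z=0):
  M0 = (-0.0790, +0.0790, 0)
  M1 = (+0.0790, +0.0790, 0)
  M2 = (+0.0790, -0.0790, 0)
  M3 = (-0.0790, -0.0790, 0)
rvec = (0.5383, -0.3297, 0.2590), |rvec| = θ = 0.68231 rad = 39.094°
Rodrigues: sinθ=0.63059, 1−cosθ=0.22388; R = I + sinθ·[k]× + (1−cosθ)·[k]×²:
    [+0.91547 -0.32472 -0.23766]
    [+0.15402 +0.82839 -0.53856]
    [+0.37175 +0.45643 +0.80838]
t = (0.3591, 0.2161, 0.8584) m
M0: Pc = R·M0+t = (+0.26113, +0.26938, +0.86509); u = 500.0·(+0.26113)/0.86509 + 317.1 = 468.0241, v = 661.1·(+0.26938)/0.86509 + 244.1 = 449.9564
M1: Pc = R·M1+t = (+0.40577, +0.29371, +0.92383); u = 500.0·(+0.40577)/0.92383 + 317.1 = 536.7134, v = 661.1·(+0.29371)/0.92383 + 244.1 = 454.2822
M2: Pc = R·M2+t = (+0.45707, +0.16282, +0.85171); u = 500.0·(+0.45707)/0.85171 + 317.1 = 585.4272, v = 661.1·(+0.16282)/0.85171 + 244.1 = 370.4847
M3: Pc = R·M3+t = (+0.31243, +0.13849, +0.79297); u = 500.0·(+0.31243)/0.79297 + 317.1 = 514.0995, v = 661.1·(+0.13849)/0.79297 + 244.1 = 359.5585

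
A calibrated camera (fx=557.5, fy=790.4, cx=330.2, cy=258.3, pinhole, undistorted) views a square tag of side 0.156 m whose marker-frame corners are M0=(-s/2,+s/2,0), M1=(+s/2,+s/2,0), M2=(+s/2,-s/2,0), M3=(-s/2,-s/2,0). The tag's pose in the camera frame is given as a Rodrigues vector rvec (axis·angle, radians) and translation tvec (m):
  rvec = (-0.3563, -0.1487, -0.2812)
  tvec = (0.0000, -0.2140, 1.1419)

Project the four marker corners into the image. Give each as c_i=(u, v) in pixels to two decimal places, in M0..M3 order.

c0=(304.40, 168.77) c1=(378.11, 144.49) c2=(354.25, 55.56) c3=(283.13, 76.46)

Intrinsics K: fx=557.5, fy=790.4, cx=330.2, cy=258.3
Marker side s = 0.156 m; corners in marker frame (Z=0):
  M0 = (-0.0780, +0.0780, 0)
  M1 = (+0.0780, +0.0780, 0)
  M2 = (+0.0780, -0.0780, 0)
  M3 = (-0.0780, -0.0780, 0)
rvec = (-0.3563, -0.1487, -0.2812), |rvec| = θ = 0.47763 rad = 27.366°
Rodrigues: sinθ=0.45968, 1−cosθ=0.11192; R = I + sinθ·[k]× + (1−cosθ)·[k]×²:
    [+0.95036 +0.29662 -0.09396]
    [-0.24464 +0.89893 +0.36342]
    [+0.19226 -0.32239 +0.92688]
t = (0.0000, -0.2140, 1.1419) m
M0: Pc = R·M0+t = (-0.05099, -0.12480, +1.10176); u = 557.5·(-0.05099)/1.10176 + 330.2 = 304.3976, v = 790.4·(-0.12480)/1.10176 + 258.3 = 168.7674
M1: Pc = R·M1+t = (+0.09726, -0.16297, +1.13175); u = 557.5·(+0.09726)/1.13175 + 330.2 = 378.1126, v = 790.4·(-0.16297)/1.13175 + 258.3 = 144.4872
M2: Pc = R·M2+t = (+0.05099, -0.30320, +1.18204); u = 557.5·(+0.05099)/1.18204 + 330.2 = 354.2498, v = 790.4·(-0.30320)/1.18204 + 258.3 = 55.5594
M3: Pc = R·M3+t = (-0.09726, -0.26503, +1.15205); u = 557.5·(-0.09726)/1.15205 + 330.2 = 283.1317, v = 790.4·(-0.26503)/1.15205 + 258.3 = 76.4646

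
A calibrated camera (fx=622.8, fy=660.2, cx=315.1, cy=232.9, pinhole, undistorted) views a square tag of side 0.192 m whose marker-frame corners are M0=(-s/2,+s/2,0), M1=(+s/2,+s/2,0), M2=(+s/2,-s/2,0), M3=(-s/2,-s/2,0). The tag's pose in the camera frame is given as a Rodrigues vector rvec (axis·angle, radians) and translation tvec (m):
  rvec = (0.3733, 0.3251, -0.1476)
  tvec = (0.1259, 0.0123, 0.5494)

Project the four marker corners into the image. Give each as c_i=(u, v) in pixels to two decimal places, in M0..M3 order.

Intrinsics K: fx=622.8, fy=660.2, cx=315.1, cy=232.9
Marker side s = 0.192 m; corners in marker frame (Z=0):
  M0 = (-0.0960, +0.0960, 0)
  M1 = (+0.0960, +0.0960, 0)
  M2 = (+0.0960, -0.0960, 0)
  M3 = (-0.0960, -0.0960, 0)
rvec = (0.3733, 0.3251, -0.1476), |rvec| = θ = 0.51655 rad = 29.596°
Rodrigues: sinθ=0.49389, 1−cosθ=0.13047; R = I + sinθ·[k]× + (1−cosθ)·[k]×²:
    [+0.93767 +0.20047 +0.28389]
    [-0.08178 +0.92121 -0.38038]
    [-0.33778 +0.33346 +0.88018]
t = (0.1259, 0.0123, 0.5494) m
M0: Pc = R·M0+t = (+0.05513, +0.10859, +0.61384); u = 622.8·(+0.05513)/0.61384 + 315.1 = 371.0335, v = 660.2·(+0.10859)/0.61384 + 232.9 = 349.6880
M1: Pc = R·M1+t = (+0.23516, +0.09288, +0.54899); u = 622.8·(+0.23516)/0.54899 + 315.1 = 581.8797, v = 660.2·(+0.09288)/0.54899 + 232.9 = 344.6017
M2: Pc = R·M2+t = (+0.19667, -0.08399, +0.48496); u = 622.8·(+0.19667)/0.48496 + 315.1 = 567.6702, v = 660.2·(-0.08399)/0.48496 + 232.9 = 118.5651
M3: Pc = R·M3+t = (+0.01664, -0.06828, +0.54981); u = 622.8·(+0.01664)/0.54981 + 315.1 = 333.9481, v = 660.2·(-0.06828)/0.54981 + 232.9 = 150.9057

c0=(371.03, 349.69) c1=(581.88, 344.60) c2=(567.67, 118.57) c3=(333.95, 150.91)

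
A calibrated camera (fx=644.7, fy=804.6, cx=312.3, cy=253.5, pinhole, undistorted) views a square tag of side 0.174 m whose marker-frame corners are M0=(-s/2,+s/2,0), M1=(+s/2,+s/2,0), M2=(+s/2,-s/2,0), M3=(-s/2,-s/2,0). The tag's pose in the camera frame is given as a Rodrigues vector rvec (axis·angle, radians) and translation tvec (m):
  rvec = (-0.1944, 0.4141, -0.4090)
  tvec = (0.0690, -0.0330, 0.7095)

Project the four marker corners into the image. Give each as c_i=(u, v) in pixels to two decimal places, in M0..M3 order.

c0=(335.93, 345.68) c1=(481.05, 264.01) c2=(414.90, 83.72) c3=(283.81, 174.86)

Intrinsics K: fx=644.7, fy=804.6, cx=312.3, cy=253.5
Marker side s = 0.174 m; corners in marker frame (Z=0):
  M0 = (-0.0870, +0.0870, 0)
  M1 = (+0.0870, +0.0870, 0)
  M2 = (+0.0870, -0.0870, 0)
  M3 = (-0.0870, -0.0870, 0)
rvec = (-0.1944, 0.4141, -0.4090), |rvec| = θ = 0.61364 rad = 35.159°
Rodrigues: sinθ=0.57585, 1−cosθ=0.18244; R = I + sinθ·[k]× + (1−cosθ)·[k]×²:
    [+0.83587 +0.34481 +0.42712]
    [-0.42281 +0.90064 +0.10037]
    [-0.35007 -0.26449 +0.89861]
t = (0.0690, -0.0330, 0.7095) m
M0: Pc = R·M0+t = (+0.02628, +0.08214, +0.71695); u = 644.7·(+0.02628)/0.71695 + 312.3 = 335.9297, v = 804.6·(+0.08214)/0.71695 + 253.5 = 345.6831
M1: Pc = R·M1+t = (+0.17172, +0.00857, +0.65603); u = 644.7·(+0.17172)/0.65603 + 312.3 = 481.0523, v = 804.6·(+0.00857)/0.65603 + 253.5 = 264.0120
M2: Pc = R·M2+t = (+0.11172, -0.14814, +0.70205); u = 644.7·(+0.11172)/0.70205 + 312.3 = 414.8952, v = 804.6·(-0.14814)/0.70205 + 253.5 = 83.7211
M3: Pc = R·M3+t = (-0.03372, -0.07457, +0.76297); u = 644.7·(-0.03372)/0.76297 + 312.3 = 283.8079, v = 804.6·(-0.07457)/0.76297 + 253.5 = 174.8599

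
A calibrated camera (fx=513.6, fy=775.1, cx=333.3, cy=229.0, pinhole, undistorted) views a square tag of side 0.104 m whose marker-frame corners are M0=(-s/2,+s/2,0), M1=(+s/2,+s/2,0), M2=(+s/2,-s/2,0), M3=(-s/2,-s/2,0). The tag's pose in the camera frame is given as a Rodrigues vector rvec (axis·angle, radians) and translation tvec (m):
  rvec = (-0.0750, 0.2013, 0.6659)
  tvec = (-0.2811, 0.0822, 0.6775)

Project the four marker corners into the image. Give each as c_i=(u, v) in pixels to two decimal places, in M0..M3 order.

Intrinsics K: fx=513.6, fy=775.1, cx=333.3, cy=229.0
Marker side s = 0.104 m; corners in marker frame (Z=0):
  M0 = (-0.0520, +0.0520, 0)
  M1 = (+0.0520, +0.0520, 0)
  M2 = (+0.0520, -0.0520, 0)
  M3 = (-0.0520, -0.0520, 0)
rvec = (-0.0750, 0.2013, 0.6659), |rvec| = θ = 0.69969 rad = 40.089°
Rodrigues: sinθ=0.64398, 1−cosθ=0.23496; R = I + sinθ·[k]× + (1−cosθ)·[k]×²:
    [+0.76774 -0.62013 +0.16130]
    [+0.60563 +0.78449 +0.13336]
    [-0.20924 -0.00470 +0.97785]
t = (-0.2811, 0.0822, 0.6775) m
M0: Pc = R·M0+t = (-0.35327, +0.09150, +0.68814); u = 513.6·(-0.35327)/0.68814 + 333.3 = 69.6328, v = 775.1·(+0.09150)/0.68814 + 229.0 = 332.0638
M1: Pc = R·M1+t = (-0.27342, +0.15449, +0.66638); u = 513.6·(-0.27342)/0.66638 + 333.3 = 122.5620, v = 775.1·(+0.15449)/0.66638 + 229.0 = 408.6921
M2: Pc = R·M2+t = (-0.20893, +0.07290, +0.66686); u = 513.6·(-0.20893)/0.66686 + 333.3 = 172.3871, v = 775.1·(+0.07290)/0.66686 + 229.0 = 313.7317
M3: Pc = R·M3+t = (-0.28878, +0.00991, +0.68862); u = 513.6·(-0.28878)/0.68862 + 333.3 = 117.9210, v = 775.1·(+0.00991)/0.68862 + 229.0 = 240.1585

c0=(69.63, 332.06) c1=(122.56, 408.69) c2=(172.39, 313.73) c3=(117.92, 240.16)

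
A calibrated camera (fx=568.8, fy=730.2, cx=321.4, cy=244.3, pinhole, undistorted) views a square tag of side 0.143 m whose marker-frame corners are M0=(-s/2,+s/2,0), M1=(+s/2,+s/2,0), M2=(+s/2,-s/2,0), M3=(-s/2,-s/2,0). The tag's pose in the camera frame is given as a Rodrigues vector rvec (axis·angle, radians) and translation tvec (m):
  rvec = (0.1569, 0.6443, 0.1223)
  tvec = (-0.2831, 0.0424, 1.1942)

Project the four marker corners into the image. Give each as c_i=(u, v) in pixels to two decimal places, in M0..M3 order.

Intrinsics K: fx=568.8, fy=730.2, cx=321.4, cy=244.3
Marker side s = 0.143 m; corners in marker frame (Z=0):
  M0 = (-0.0715, +0.0715, 0)
  M1 = (+0.0715, +0.0715, 0)
  M2 = (+0.0715, -0.0715, 0)
  M3 = (-0.0715, -0.0715, 0)
rvec = (0.1569, 0.6443, 0.1223), |rvec| = θ = 0.67431 rad = 38.635°
Rodrigues: sinθ=0.62436, 1−cosθ=0.21886; R = I + sinθ·[k]× + (1−cosθ)·[k]×²:
    [+0.79299 -0.06458 +0.60581]
    [+0.16190 +0.98095 -0.10735]
    [-0.58733 +0.18321 +0.78834]
t = (-0.2831, 0.0424, 1.1942) m
M0: Pc = R·M0+t = (-0.34442, +0.10096, +1.24929); u = 568.8·(-0.34442)/1.24929 + 321.4 = 164.5883, v = 730.2·(+0.10096)/1.24929 + 244.3 = 303.3114
M1: Pc = R·M1+t = (-0.23102, +0.12411, +1.16530); u = 568.8·(-0.23102)/1.16530 + 321.4 = 208.6367, v = 730.2·(+0.12411)/1.16530 + 244.3 = 322.0718
M2: Pc = R·M2+t = (-0.22178, -0.01616, +1.13911); u = 568.8·(-0.22178)/1.13911 + 321.4 = 210.6547, v = 730.2·(-0.01616)/1.13911 + 244.3 = 233.9396
M3: Pc = R·M3+t = (-0.33518, -0.03931, +1.22310); u = 568.8·(-0.33518)/1.22310 + 321.4 = 165.5242, v = 730.2·(-0.03931)/1.22310 + 244.3 = 220.8293

c0=(164.59, 303.31) c1=(208.64, 322.07) c2=(210.65, 233.94) c3=(165.52, 220.83)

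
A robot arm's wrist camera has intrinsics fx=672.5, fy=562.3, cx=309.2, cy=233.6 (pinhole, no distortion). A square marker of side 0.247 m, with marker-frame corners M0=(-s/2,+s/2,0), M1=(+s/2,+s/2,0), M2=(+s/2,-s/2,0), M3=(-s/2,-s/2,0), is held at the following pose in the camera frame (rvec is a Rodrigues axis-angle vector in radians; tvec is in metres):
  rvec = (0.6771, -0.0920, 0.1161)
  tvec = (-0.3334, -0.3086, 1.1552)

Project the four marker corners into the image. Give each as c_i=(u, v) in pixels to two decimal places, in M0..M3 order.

c0=(47.99, 130.70) c1=(186.16, 141.79) c2=(189.75, 30.77) c3=(31.83, 14.93)

Intrinsics K: fx=672.5, fy=562.3, cx=309.2, cy=233.6
Marker side s = 0.247 m; corners in marker frame (Z=0):
  M0 = (-0.1235, +0.1235, 0)
  M1 = (+0.1235, +0.1235, 0)
  M2 = (+0.1235, -0.1235, 0)
  M3 = (-0.1235, -0.1235, 0)
rvec = (0.6771, -0.0920, 0.1161), |rvec| = θ = 0.69311 rad = 39.713°
Rodrigues: sinθ=0.63894, 1−cosθ=0.23074; R = I + sinθ·[k]× + (1−cosθ)·[k]×²:
    [+0.98946 -0.13694 -0.04705]
    [+0.07711 +0.77333 -0.62930]
    [+0.12257 +0.61904 +0.77573]
t = (-0.3334, -0.3086, 1.1552) m
M0: Pc = R·M0+t = (-0.47251, -0.22262, +1.21651); u = 672.5·(-0.47251)/1.21651 + 309.2 = 47.9918, v = 562.3·(-0.22262)/1.21651 + 233.6 = 130.7016
M1: Pc = R·M1+t = (-0.22811, -0.20357, +1.24679); u = 672.5·(-0.22811)/1.24679 + 309.2 = 186.1584, v = 562.3·(-0.20357)/1.24679 + 233.6 = 141.7894
M2: Pc = R·M2+t = (-0.19429, -0.39458, +1.09389); u = 672.5·(-0.19429)/1.09389 + 309.2 = 189.7548, v = 562.3·(-0.39458)/1.09389 + 233.6 = 30.7687
M3: Pc = R·M3+t = (-0.43869, -0.41363, +1.06361); u = 672.5·(-0.43869)/1.06361 + 309.2 = 31.8278, v = 562.3·(-0.41363)/1.06361 + 233.6 = 14.9270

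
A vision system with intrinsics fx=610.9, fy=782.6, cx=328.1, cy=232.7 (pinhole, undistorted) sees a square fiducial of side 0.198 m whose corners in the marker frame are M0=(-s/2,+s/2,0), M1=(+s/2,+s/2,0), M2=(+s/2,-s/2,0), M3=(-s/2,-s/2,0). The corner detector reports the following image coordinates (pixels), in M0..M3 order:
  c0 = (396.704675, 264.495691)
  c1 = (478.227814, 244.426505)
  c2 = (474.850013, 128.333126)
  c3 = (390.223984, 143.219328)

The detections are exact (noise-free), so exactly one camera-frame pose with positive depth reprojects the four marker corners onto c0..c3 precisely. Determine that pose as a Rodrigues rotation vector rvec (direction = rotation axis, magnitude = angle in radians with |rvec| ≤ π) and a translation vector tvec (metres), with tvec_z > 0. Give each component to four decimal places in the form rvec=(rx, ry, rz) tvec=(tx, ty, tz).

Intrinsics K: fx=610.9, fy=782.6, cx=328.1, cy=232.7
Marker side s = 0.198 m; corners in marker frame (Z=0):
  M0 = (-0.0990, +0.0990, 0)
  M1 = (+0.0990, +0.0990, 0)
  M2 = (+0.0990, -0.0990, 0)
  M3 = (-0.0990, -0.0990, 0)
Detected image corners:
  c0 = (396.704675, 264.495691) px
  c1 = (478.227814, 244.426505) px
  c2 = (474.850013, 128.333126) px
  c3 = (390.223984, 143.219328) px
Planar DLT: solve 8×8 A·h = b for H (H[2,2]=1):
  H  [+526.52424 +100.40853 +436.05644]
  H  [-40.46150 +633.05649 +195.92810]
  H  [+0.24618 +0.17403 +1.00000]
B = K⁻¹H; ‖b₁‖=0.780138, ‖b₂‖=0.780138; λ = 2/(‖b₁‖+‖b₂‖) = 1.281824, sign → tz>0 ⇒ λ=+1.281824
r₁ = λ·B[:,0] = (+0.93530,-0.16010,+0.31557); r₂ = λ·B[:,1] = (+0.09087,+0.97056,+0.22308)
r₃ = r₁×r₂ = (-0.34199,-0.17997,+0.92231); SVD([r₁ r₂ r₃]) → R = UVᵀ:
  R  [+0.93530 +0.09087 -0.34199]
  R  [-0.16010 +0.97056 -0.17997]
  R  [+0.31557 +0.22308 +0.92231]
t = (+0.22652, -0.06023, +1.28182) m
tr R = 2.828165; θ = arccos((tr R − 1)/2) = 0.417557 rad = 23.924°
axis k = ((R−Rᵀ)₃₂, (R−Rᵀ)₁₃, (R−Rᵀ)₂₁) / (2 sinθ) = (+0.496942, -0.810737, -0.309442)
rvec = θ·k = (+0.207502, -0.338529, -0.129210)

rvec=(0.2075, -0.3385, -0.1292) tvec=(0.2265, -0.0602, 1.2818)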